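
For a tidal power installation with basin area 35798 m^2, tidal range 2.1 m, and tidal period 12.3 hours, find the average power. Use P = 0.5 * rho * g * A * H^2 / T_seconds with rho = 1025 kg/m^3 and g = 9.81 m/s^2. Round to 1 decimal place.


Convert period to seconds: T = 12.3 * 3600 = 44280.0 s
H^2 = 2.1^2 = 4.41
P = 0.5 * rho * g * A * H^2 / T
P = 0.5 * 1025 * 9.81 * 35798 * 4.41 / 44280.0
P = 17924.7 W

17924.7


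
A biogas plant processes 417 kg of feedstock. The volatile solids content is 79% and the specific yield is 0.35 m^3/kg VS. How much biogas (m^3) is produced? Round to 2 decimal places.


Compute volatile solids:
  VS = mass * VS_fraction = 417 * 0.79 = 329.43 kg
Calculate biogas volume:
  Biogas = VS * specific_yield = 329.43 * 0.35
  Biogas = 115.30 m^3

115.30


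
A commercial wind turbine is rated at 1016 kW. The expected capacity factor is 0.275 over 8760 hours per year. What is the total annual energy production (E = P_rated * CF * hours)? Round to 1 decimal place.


Annual energy = rated_kW * capacity_factor * hours_per_year
Given: P_rated = 1016 kW, CF = 0.275, hours = 8760
E = 1016 * 0.275 * 8760
E = 2447544.0 kWh

2447544.0


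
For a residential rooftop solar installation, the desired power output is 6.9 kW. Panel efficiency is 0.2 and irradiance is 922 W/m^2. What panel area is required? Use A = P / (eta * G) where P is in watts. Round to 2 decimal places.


Convert target power to watts: P = 6.9 * 1000 = 6900.0 W
Compute denominator: eta * G = 0.2 * 922 = 184.4
Required area A = P / (eta * G) = 6900.0 / 184.4
A = 37.42 m^2

37.42


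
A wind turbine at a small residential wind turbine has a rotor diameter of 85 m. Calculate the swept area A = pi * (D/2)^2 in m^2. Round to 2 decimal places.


Compute the rotor radius:
  r = D / 2 = 85 / 2 = 42.5 m
Calculate swept area:
  A = pi * r^2 = pi * 42.5^2
  A = 5674.50 m^2

5674.50


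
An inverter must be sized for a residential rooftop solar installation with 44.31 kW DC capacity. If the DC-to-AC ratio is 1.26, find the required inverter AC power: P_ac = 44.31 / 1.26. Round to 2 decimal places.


The inverter AC capacity is determined by the DC/AC ratio.
Given: P_dc = 44.31 kW, DC/AC ratio = 1.26
P_ac = P_dc / ratio = 44.31 / 1.26
P_ac = 35.17 kW

35.17


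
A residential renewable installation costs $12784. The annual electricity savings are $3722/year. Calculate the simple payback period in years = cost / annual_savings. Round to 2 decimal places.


Simple payback period = initial cost / annual savings
Payback = 12784 / 3722
Payback = 3.43 years

3.43


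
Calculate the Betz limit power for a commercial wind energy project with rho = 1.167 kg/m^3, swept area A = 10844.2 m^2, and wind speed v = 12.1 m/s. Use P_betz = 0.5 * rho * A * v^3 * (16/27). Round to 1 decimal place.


The Betz coefficient Cp_max = 16/27 = 0.5926
v^3 = 12.1^3 = 1771.561
P_betz = 0.5 * rho * A * v^3 * Cp_max
P_betz = 0.5 * 1.167 * 10844.2 * 1771.561 * 0.5926
P_betz = 6642792.8 W

6642792.8


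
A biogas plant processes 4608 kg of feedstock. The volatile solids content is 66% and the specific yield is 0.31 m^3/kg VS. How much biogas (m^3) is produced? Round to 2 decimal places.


Compute volatile solids:
  VS = mass * VS_fraction = 4608 * 0.66 = 3041.28 kg
Calculate biogas volume:
  Biogas = VS * specific_yield = 3041.28 * 0.31
  Biogas = 942.80 m^3

942.80


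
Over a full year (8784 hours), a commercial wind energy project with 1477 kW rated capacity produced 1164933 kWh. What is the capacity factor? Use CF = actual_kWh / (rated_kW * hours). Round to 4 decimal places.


Capacity factor = actual output / maximum possible output
Maximum possible = rated * hours = 1477 * 8784 = 12973968 kWh
CF = 1164933 / 12973968
CF = 0.0898

0.0898


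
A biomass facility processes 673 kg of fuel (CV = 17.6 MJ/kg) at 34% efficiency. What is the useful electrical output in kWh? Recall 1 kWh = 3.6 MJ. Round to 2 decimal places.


Total energy = mass * CV = 673 * 17.6 = 11844.8 MJ
Useful energy = total * eta = 11844.8 * 0.34 = 4027.23 MJ
Convert to kWh: 4027.23 / 3.6
Useful energy = 1118.68 kWh

1118.68


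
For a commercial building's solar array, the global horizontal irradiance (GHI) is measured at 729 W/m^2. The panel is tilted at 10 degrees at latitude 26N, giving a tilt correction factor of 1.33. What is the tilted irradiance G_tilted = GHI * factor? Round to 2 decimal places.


Identify the given values:
  GHI = 729 W/m^2, tilt correction factor = 1.33
Apply the formula G_tilted = GHI * factor:
  G_tilted = 729 * 1.33
  G_tilted = 969.57 W/m^2

969.57


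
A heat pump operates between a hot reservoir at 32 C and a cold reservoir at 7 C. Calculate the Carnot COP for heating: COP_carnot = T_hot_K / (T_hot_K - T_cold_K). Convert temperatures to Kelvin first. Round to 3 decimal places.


Convert to Kelvin:
  T_hot = 32 + 273.15 = 305.15 K
  T_cold = 7 + 273.15 = 280.15 K
Apply Carnot COP formula:
  COP = T_hot_K / (T_hot_K - T_cold_K) = 305.15 / 25.0
  COP = 12.206

12.206


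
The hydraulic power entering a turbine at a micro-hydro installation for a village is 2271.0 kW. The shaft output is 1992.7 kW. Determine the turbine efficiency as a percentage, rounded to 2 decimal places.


Turbine efficiency = (output power / input power) * 100
eta = (1992.7 / 2271.0) * 100
eta = 87.75%

87.75


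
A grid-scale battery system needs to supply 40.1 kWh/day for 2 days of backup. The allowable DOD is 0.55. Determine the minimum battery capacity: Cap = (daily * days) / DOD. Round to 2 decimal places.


Total energy needed = daily * days = 40.1 * 2 = 80.2 kWh
Account for depth of discharge:
  Cap = total_energy / DOD = 80.2 / 0.55
  Cap = 145.82 kWh

145.82


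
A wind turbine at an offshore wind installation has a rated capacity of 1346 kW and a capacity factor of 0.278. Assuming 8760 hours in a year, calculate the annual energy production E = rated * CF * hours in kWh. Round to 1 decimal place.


Annual energy = rated_kW * capacity_factor * hours_per_year
Given: P_rated = 1346 kW, CF = 0.278, hours = 8760
E = 1346 * 0.278 * 8760
E = 3277886.9 kWh

3277886.9


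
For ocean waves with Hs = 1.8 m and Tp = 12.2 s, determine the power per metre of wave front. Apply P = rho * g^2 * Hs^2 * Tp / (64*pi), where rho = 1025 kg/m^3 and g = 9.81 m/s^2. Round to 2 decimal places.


Apply wave power formula:
  g^2 = 9.81^2 = 96.2361
  Hs^2 = 1.8^2 = 3.24
  Numerator = rho * g^2 * Hs^2 * Tp = 1025 * 96.2361 * 3.24 * 12.2 = 3899121.07
  Denominator = 64 * pi = 201.0619
  P = 3899121.07 / 201.0619 = 19392.64 W/m

19392.64


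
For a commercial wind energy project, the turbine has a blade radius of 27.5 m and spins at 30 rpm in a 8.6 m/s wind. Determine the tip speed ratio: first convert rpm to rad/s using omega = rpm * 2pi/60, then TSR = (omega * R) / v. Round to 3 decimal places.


Convert rotational speed to rad/s:
  omega = 30 * 2 * pi / 60 = 3.1416 rad/s
Compute tip speed:
  v_tip = omega * R = 3.1416 * 27.5 = 86.394 m/s
Tip speed ratio:
  TSR = v_tip / v_wind = 86.394 / 8.6 = 10.046

10.046


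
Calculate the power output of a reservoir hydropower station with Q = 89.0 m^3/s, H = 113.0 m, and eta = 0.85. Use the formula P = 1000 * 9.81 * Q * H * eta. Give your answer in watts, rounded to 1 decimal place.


Apply the hydropower formula P = rho * g * Q * H * eta
rho * g = 1000 * 9.81 = 9810.0
P = 9810.0 * 89.0 * 113.0 * 0.85
P = 83860294.5 W

83860294.5


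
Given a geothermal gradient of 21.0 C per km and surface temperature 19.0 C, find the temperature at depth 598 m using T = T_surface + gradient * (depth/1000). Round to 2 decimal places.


Convert depth to km: 598 / 1000 = 0.598 km
Temperature increase = gradient * depth_km = 21.0 * 0.598 = 12.56 C
Temperature at depth = T_surface + delta_T = 19.0 + 12.56
T = 31.56 C

31.56


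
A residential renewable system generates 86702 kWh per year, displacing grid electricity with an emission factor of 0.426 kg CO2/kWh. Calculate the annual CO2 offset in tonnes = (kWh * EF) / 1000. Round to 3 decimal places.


CO2 offset in kg = generation * emission_factor
CO2 offset = 86702 * 0.426 = 36935.05 kg
Convert to tonnes:
  CO2 offset = 36935.05 / 1000 = 36.935 tonnes

36.935


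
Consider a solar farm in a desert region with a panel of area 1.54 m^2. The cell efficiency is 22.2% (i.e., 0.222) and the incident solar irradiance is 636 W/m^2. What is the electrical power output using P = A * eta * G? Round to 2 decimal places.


Use the solar power formula P = A * eta * G.
Given: A = 1.54 m^2, eta = 0.222, G = 636 W/m^2
P = 1.54 * 0.222 * 636
P = 217.44 W

217.44


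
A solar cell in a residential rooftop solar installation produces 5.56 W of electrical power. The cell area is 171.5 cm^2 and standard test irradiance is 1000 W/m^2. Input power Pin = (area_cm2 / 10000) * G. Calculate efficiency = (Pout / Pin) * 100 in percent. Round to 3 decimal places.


First compute the input power:
  Pin = area_cm2 / 10000 * G = 171.5 / 10000 * 1000 = 17.15 W
Then compute efficiency:
  Efficiency = (Pout / Pin) * 100 = (5.56 / 17.15) * 100
  Efficiency = 32.420%

32.420


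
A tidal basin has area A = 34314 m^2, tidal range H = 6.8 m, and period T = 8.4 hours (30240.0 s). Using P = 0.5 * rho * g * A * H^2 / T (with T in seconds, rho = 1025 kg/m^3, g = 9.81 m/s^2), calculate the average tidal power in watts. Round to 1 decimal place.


Convert period to seconds: T = 8.4 * 3600 = 30240.0 s
H^2 = 6.8^2 = 46.24
P = 0.5 * rho * g * A * H^2 / T
P = 0.5 * 1025 * 9.81 * 34314 * 46.24 / 30240.0
P = 263797.2 W

263797.2


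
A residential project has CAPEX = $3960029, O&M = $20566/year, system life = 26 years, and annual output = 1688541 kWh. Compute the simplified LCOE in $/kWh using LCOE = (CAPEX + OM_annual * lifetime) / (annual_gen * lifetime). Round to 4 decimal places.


Total cost = CAPEX + OM * lifetime = 3960029 + 20566 * 26 = 3960029 + 534716 = 4494745
Total generation = annual * lifetime = 1688541 * 26 = 43902066 kWh
LCOE = 4494745 / 43902066
LCOE = 0.1024 $/kWh

0.1024


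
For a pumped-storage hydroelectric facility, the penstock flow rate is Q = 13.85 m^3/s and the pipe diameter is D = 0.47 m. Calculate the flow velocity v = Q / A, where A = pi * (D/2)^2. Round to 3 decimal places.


Compute pipe cross-sectional area:
  A = pi * (D/2)^2 = pi * (0.47/2)^2 = 0.1735 m^2
Calculate velocity:
  v = Q / A = 13.85 / 0.1735
  v = 79.830 m/s

79.830


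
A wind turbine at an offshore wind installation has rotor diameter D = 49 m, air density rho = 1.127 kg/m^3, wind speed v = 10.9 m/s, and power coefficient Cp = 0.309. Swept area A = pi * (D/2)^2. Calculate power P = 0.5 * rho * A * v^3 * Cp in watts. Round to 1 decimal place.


Step 1 -- Compute swept area:
  A = pi * (D/2)^2 = pi * (49/2)^2 = 1885.74 m^2
Step 2 -- Apply wind power equation:
  P = 0.5 * rho * A * v^3 * Cp
  v^3 = 10.9^3 = 1295.029
  P = 0.5 * 1.127 * 1885.74 * 1295.029 * 0.309
  P = 425220.2 W

425220.2


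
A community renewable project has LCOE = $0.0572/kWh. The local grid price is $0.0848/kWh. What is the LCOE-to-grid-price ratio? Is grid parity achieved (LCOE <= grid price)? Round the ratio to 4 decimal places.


Compare LCOE to grid price:
  LCOE = $0.0572/kWh, Grid price = $0.0848/kWh
  Ratio = LCOE / grid_price = 0.0572 / 0.0848 = 0.6745
  Grid parity achieved (ratio <= 1)? yes

0.6745


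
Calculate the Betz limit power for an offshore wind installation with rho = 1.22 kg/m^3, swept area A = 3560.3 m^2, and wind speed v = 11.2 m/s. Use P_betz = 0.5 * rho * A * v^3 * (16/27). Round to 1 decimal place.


The Betz coefficient Cp_max = 16/27 = 0.5926
v^3 = 11.2^3 = 1404.928
P_betz = 0.5 * rho * A * v^3 * Cp_max
P_betz = 0.5 * 1.22 * 3560.3 * 1404.928 * 0.5926
P_betz = 1808117.8 W

1808117.8


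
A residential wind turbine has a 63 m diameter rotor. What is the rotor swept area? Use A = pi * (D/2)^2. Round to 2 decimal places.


Compute the rotor radius:
  r = D / 2 = 63 / 2 = 31.5 m
Calculate swept area:
  A = pi * r^2 = pi * 31.5^2
  A = 3117.25 m^2

3117.25


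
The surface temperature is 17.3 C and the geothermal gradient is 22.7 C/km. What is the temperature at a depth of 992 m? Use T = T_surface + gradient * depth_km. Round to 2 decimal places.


Convert depth to km: 992 / 1000 = 0.992 km
Temperature increase = gradient * depth_km = 22.7 * 0.992 = 22.52 C
Temperature at depth = T_surface + delta_T = 17.3 + 22.52
T = 39.82 C

39.82


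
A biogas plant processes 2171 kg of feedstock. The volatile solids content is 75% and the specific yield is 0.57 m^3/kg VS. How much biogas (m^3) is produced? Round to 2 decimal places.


Compute volatile solids:
  VS = mass * VS_fraction = 2171 * 0.75 = 1628.25 kg
Calculate biogas volume:
  Biogas = VS * specific_yield = 1628.25 * 0.57
  Biogas = 928.10 m^3

928.10


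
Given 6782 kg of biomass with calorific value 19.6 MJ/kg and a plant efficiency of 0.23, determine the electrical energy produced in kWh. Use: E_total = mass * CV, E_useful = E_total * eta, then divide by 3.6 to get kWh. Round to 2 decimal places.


Total energy = mass * CV = 6782 * 19.6 = 132927.2 MJ
Useful energy = total * eta = 132927.2 * 0.23 = 30573.26 MJ
Convert to kWh: 30573.26 / 3.6
Useful energy = 8492.57 kWh

8492.57


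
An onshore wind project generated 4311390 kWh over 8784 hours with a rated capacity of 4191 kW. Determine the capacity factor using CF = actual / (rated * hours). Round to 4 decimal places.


Capacity factor = actual output / maximum possible output
Maximum possible = rated * hours = 4191 * 8784 = 36813744 kWh
CF = 4311390 / 36813744
CF = 0.1171

0.1171


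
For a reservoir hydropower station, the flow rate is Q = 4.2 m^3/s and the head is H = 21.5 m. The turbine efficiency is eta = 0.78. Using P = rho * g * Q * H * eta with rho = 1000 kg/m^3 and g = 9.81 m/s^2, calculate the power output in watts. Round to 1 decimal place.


Apply the hydropower formula P = rho * g * Q * H * eta
rho * g = 1000 * 9.81 = 9810.0
P = 9810.0 * 4.2 * 21.5 * 0.78
P = 690957.5 W

690957.5


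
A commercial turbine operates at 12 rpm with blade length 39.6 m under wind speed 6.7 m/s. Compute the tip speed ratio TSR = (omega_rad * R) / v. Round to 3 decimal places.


Convert rotational speed to rad/s:
  omega = 12 * 2 * pi / 60 = 1.2566 rad/s
Compute tip speed:
  v_tip = omega * R = 1.2566 * 39.6 = 49.763 m/s
Tip speed ratio:
  TSR = v_tip / v_wind = 49.763 / 6.7 = 7.427

7.427


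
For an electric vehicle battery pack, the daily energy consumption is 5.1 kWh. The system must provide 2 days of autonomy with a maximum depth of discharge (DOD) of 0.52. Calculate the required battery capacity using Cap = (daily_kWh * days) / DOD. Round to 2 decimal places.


Total energy needed = daily * days = 5.1 * 2 = 10.2 kWh
Account for depth of discharge:
  Cap = total_energy / DOD = 10.2 / 0.52
  Cap = 19.62 kWh

19.62


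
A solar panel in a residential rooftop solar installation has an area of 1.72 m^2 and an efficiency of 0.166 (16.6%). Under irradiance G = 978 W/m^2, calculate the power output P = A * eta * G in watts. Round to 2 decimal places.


Use the solar power formula P = A * eta * G.
Given: A = 1.72 m^2, eta = 0.166, G = 978 W/m^2
P = 1.72 * 0.166 * 978
P = 279.24 W

279.24


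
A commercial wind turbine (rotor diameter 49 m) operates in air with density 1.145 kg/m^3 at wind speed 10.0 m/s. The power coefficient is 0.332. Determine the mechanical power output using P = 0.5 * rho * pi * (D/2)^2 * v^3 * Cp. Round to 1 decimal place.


Step 1 -- Compute swept area:
  A = pi * (D/2)^2 = pi * (49/2)^2 = 1885.74 m^2
Step 2 -- Apply wind power equation:
  P = 0.5 * rho * A * v^3 * Cp
  v^3 = 10.0^3 = 1000.0
  P = 0.5 * 1.145 * 1885.74 * 1000.0 * 0.332
  P = 358422.8 W

358422.8


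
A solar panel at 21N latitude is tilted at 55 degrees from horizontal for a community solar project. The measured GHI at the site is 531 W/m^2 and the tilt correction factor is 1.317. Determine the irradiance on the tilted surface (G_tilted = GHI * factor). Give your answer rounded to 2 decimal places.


Identify the given values:
  GHI = 531 W/m^2, tilt correction factor = 1.317
Apply the formula G_tilted = GHI * factor:
  G_tilted = 531 * 1.317
  G_tilted = 699.33 W/m^2

699.33


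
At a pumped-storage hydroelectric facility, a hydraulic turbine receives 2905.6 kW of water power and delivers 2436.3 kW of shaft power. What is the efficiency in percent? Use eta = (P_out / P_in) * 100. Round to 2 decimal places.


Turbine efficiency = (output power / input power) * 100
eta = (2436.3 / 2905.6) * 100
eta = 83.85%

83.85


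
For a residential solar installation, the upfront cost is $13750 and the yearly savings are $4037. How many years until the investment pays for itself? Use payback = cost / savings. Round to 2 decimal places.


Simple payback period = initial cost / annual savings
Payback = 13750 / 4037
Payback = 3.41 years

3.41


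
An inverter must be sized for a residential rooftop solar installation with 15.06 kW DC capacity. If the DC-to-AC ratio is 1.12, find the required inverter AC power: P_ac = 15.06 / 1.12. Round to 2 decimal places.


The inverter AC capacity is determined by the DC/AC ratio.
Given: P_dc = 15.06 kW, DC/AC ratio = 1.12
P_ac = P_dc / ratio = 15.06 / 1.12
P_ac = 13.45 kW

13.45


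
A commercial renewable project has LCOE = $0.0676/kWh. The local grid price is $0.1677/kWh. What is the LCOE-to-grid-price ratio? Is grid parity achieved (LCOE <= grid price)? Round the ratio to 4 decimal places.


Compare LCOE to grid price:
  LCOE = $0.0676/kWh, Grid price = $0.1677/kWh
  Ratio = LCOE / grid_price = 0.0676 / 0.1677 = 0.4031
  Grid parity achieved (ratio <= 1)? yes

0.4031


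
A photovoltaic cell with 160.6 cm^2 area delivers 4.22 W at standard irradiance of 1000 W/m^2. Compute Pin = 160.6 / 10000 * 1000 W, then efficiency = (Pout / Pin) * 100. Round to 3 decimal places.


First compute the input power:
  Pin = area_cm2 / 10000 * G = 160.6 / 10000 * 1000 = 16.06 W
Then compute efficiency:
  Efficiency = (Pout / Pin) * 100 = (4.22 / 16.06) * 100
  Efficiency = 26.276%

26.276


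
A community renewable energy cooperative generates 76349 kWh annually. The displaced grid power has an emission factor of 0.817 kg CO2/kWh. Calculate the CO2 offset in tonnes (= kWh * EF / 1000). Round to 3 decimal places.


CO2 offset in kg = generation * emission_factor
CO2 offset = 76349 * 0.817 = 62377.13 kg
Convert to tonnes:
  CO2 offset = 62377.13 / 1000 = 62.377 tonnes

62.377


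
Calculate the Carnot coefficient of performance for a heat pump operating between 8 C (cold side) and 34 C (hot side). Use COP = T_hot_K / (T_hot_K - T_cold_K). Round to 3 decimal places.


Convert to Kelvin:
  T_hot = 34 + 273.15 = 307.15 K
  T_cold = 8 + 273.15 = 281.15 K
Apply Carnot COP formula:
  COP = T_hot_K / (T_hot_K - T_cold_K) = 307.15 / 26.0
  COP = 11.813

11.813


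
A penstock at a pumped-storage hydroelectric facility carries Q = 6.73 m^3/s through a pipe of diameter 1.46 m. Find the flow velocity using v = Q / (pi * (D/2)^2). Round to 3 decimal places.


Compute pipe cross-sectional area:
  A = pi * (D/2)^2 = pi * (1.46/2)^2 = 1.6742 m^2
Calculate velocity:
  v = Q / A = 6.73 / 1.6742
  v = 4.020 m/s

4.020


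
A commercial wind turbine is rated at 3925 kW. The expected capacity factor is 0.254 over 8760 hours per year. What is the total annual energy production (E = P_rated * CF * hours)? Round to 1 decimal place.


Annual energy = rated_kW * capacity_factor * hours_per_year
Given: P_rated = 3925 kW, CF = 0.254, hours = 8760
E = 3925 * 0.254 * 8760
E = 8733282.0 kWh

8733282.0


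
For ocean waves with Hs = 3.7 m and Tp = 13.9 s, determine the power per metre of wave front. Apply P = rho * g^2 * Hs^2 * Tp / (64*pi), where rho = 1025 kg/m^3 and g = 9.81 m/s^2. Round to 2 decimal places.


Apply wave power formula:
  g^2 = 9.81^2 = 96.2361
  Hs^2 = 3.7^2 = 13.69
  Numerator = rho * g^2 * Hs^2 * Tp = 1025 * 96.2361 * 13.69 * 13.9 = 18770685.3
  Denominator = 64 * pi = 201.0619
  P = 18770685.3 / 201.0619 = 93357.73 W/m

93357.73


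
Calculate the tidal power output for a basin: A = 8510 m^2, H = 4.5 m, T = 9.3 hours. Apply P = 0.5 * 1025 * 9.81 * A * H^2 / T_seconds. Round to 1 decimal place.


Convert period to seconds: T = 9.3 * 3600 = 33480.0 s
H^2 = 4.5^2 = 20.25
P = 0.5 * rho * g * A * H^2 / T
P = 0.5 * 1025 * 9.81 * 8510 * 20.25 / 33480.0
P = 25878.1 W

25878.1


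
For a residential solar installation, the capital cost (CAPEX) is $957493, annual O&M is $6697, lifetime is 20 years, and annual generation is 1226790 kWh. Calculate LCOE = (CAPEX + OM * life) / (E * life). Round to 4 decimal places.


Total cost = CAPEX + OM * lifetime = 957493 + 6697 * 20 = 957493 + 133940 = 1091433
Total generation = annual * lifetime = 1226790 * 20 = 24535800 kWh
LCOE = 1091433 / 24535800
LCOE = 0.0445 $/kWh

0.0445


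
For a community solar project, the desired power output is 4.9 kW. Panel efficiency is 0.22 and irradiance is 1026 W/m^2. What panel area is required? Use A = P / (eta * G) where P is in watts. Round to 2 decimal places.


Convert target power to watts: P = 4.9 * 1000 = 4900.0 W
Compute denominator: eta * G = 0.22 * 1026 = 225.72
Required area A = P / (eta * G) = 4900.0 / 225.72
A = 21.71 m^2

21.71


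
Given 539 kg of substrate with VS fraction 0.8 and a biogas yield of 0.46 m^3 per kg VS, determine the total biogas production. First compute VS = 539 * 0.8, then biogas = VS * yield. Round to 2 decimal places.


Compute volatile solids:
  VS = mass * VS_fraction = 539 * 0.8 = 431.2 kg
Calculate biogas volume:
  Biogas = VS * specific_yield = 431.2 * 0.46
  Biogas = 198.35 m^3

198.35


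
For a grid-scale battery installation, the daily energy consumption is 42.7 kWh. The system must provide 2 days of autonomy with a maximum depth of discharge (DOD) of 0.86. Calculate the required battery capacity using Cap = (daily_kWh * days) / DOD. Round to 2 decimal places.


Total energy needed = daily * days = 42.7 * 2 = 85.4 kWh
Account for depth of discharge:
  Cap = total_energy / DOD = 85.4 / 0.86
  Cap = 99.30 kWh

99.30


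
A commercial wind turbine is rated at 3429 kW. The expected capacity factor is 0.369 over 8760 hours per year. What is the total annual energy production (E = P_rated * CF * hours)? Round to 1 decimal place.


Annual energy = rated_kW * capacity_factor * hours_per_year
Given: P_rated = 3429 kW, CF = 0.369, hours = 8760
E = 3429 * 0.369 * 8760
E = 11084036.8 kWh

11084036.8


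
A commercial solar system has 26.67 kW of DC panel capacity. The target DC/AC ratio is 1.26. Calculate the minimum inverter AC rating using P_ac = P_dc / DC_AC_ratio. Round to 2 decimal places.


The inverter AC capacity is determined by the DC/AC ratio.
Given: P_dc = 26.67 kW, DC/AC ratio = 1.26
P_ac = P_dc / ratio = 26.67 / 1.26
P_ac = 21.17 kW

21.17


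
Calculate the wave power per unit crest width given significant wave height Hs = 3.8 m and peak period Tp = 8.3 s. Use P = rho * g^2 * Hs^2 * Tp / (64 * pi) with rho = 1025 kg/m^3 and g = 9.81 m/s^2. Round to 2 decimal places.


Apply wave power formula:
  g^2 = 9.81^2 = 96.2361
  Hs^2 = 3.8^2 = 14.44
  Numerator = rho * g^2 * Hs^2 * Tp = 1025 * 96.2361 * 14.44 * 8.3 = 11822441.28
  Denominator = 64 * pi = 201.0619
  P = 11822441.28 / 201.0619 = 58800.00 W/m

58800.00


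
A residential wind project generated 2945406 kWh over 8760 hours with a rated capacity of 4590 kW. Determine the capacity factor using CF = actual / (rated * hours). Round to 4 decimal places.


Capacity factor = actual output / maximum possible output
Maximum possible = rated * hours = 4590 * 8760 = 40208400 kWh
CF = 2945406 / 40208400
CF = 0.0733

0.0733


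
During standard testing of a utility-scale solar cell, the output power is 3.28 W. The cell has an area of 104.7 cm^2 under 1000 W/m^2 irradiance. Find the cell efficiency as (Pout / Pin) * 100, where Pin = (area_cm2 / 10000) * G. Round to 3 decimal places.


First compute the input power:
  Pin = area_cm2 / 10000 * G = 104.7 / 10000 * 1000 = 10.47 W
Then compute efficiency:
  Efficiency = (Pout / Pin) * 100 = (3.28 / 10.47) * 100
  Efficiency = 31.328%

31.328


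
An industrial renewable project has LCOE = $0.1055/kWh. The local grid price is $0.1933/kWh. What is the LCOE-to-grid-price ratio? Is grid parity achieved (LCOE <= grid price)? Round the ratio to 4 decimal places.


Compare LCOE to grid price:
  LCOE = $0.1055/kWh, Grid price = $0.1933/kWh
  Ratio = LCOE / grid_price = 0.1055 / 0.1933 = 0.5458
  Grid parity achieved (ratio <= 1)? yes

0.5458


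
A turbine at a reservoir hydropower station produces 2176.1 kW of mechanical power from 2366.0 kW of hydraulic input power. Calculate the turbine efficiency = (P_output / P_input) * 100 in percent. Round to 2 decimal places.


Turbine efficiency = (output power / input power) * 100
eta = (2176.1 / 2366.0) * 100
eta = 91.97%

91.97


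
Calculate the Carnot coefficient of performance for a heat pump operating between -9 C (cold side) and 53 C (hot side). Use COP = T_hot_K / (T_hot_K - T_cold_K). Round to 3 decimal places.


Convert to Kelvin:
  T_hot = 53 + 273.15 = 326.15 K
  T_cold = -9 + 273.15 = 264.15 K
Apply Carnot COP formula:
  COP = T_hot_K / (T_hot_K - T_cold_K) = 326.15 / 62.0
  COP = 5.260

5.260


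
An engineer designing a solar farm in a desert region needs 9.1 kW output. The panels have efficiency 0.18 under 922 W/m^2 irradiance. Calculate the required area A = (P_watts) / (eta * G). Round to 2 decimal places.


Convert target power to watts: P = 9.1 * 1000 = 9100.0 W
Compute denominator: eta * G = 0.18 * 922 = 165.96
Required area A = P / (eta * G) = 9100.0 / 165.96
A = 54.83 m^2

54.83


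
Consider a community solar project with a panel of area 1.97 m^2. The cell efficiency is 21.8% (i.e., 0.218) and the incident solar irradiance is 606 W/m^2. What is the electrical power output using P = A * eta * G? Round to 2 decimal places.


Use the solar power formula P = A * eta * G.
Given: A = 1.97 m^2, eta = 0.218, G = 606 W/m^2
P = 1.97 * 0.218 * 606
P = 260.25 W

260.25


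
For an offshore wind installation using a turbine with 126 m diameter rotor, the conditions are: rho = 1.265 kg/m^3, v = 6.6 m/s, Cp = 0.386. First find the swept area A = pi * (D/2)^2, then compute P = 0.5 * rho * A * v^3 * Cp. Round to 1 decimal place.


Step 1 -- Compute swept area:
  A = pi * (D/2)^2 = pi * (126/2)^2 = 12468.98 m^2
Step 2 -- Apply wind power equation:
  P = 0.5 * rho * A * v^3 * Cp
  v^3 = 6.6^3 = 287.496
  P = 0.5 * 1.265 * 12468.98 * 287.496 * 0.386
  P = 875206.7 W

875206.7


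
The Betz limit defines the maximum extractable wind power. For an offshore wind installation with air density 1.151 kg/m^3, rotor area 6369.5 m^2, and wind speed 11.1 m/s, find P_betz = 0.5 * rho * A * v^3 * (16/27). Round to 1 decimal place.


The Betz coefficient Cp_max = 16/27 = 0.5926
v^3 = 11.1^3 = 1367.631
P_betz = 0.5 * rho * A * v^3 * Cp_max
P_betz = 0.5 * 1.151 * 6369.5 * 1367.631 * 0.5926
P_betz = 2970816.5 W

2970816.5


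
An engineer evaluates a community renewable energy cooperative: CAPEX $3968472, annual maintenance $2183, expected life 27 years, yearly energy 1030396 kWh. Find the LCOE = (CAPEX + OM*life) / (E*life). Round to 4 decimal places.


Total cost = CAPEX + OM * lifetime = 3968472 + 2183 * 27 = 3968472 + 58941 = 4027413
Total generation = annual * lifetime = 1030396 * 27 = 27820692 kWh
LCOE = 4027413 / 27820692
LCOE = 0.1448 $/kWh

0.1448


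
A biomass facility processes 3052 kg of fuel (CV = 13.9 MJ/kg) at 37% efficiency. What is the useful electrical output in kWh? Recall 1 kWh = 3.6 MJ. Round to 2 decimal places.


Total energy = mass * CV = 3052 * 13.9 = 42422.8 MJ
Useful energy = total * eta = 42422.8 * 0.37 = 15696.44 MJ
Convert to kWh: 15696.44 / 3.6
Useful energy = 4360.12 kWh

4360.12


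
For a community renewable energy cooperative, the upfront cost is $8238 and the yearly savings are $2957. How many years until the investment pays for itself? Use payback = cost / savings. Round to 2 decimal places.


Simple payback period = initial cost / annual savings
Payback = 8238 / 2957
Payback = 2.79 years

2.79


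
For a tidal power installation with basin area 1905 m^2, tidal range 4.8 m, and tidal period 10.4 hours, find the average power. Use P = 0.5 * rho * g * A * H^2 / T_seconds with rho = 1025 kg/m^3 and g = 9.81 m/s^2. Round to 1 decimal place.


Convert period to seconds: T = 10.4 * 3600 = 37440.0 s
H^2 = 4.8^2 = 23.04
P = 0.5 * rho * g * A * H^2 / T
P = 0.5 * 1025 * 9.81 * 1905 * 23.04 / 37440.0
P = 5893.9 W

5893.9


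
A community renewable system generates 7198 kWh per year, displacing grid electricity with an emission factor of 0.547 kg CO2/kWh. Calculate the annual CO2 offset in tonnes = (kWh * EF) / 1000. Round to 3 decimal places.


CO2 offset in kg = generation * emission_factor
CO2 offset = 7198 * 0.547 = 3937.31 kg
Convert to tonnes:
  CO2 offset = 3937.31 / 1000 = 3.937 tonnes

3.937


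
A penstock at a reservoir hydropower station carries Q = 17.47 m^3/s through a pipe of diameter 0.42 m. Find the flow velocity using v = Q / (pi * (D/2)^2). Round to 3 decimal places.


Compute pipe cross-sectional area:
  A = pi * (D/2)^2 = pi * (0.42/2)^2 = 0.1385 m^2
Calculate velocity:
  v = Q / A = 17.47 / 0.1385
  v = 126.097 m/s

126.097


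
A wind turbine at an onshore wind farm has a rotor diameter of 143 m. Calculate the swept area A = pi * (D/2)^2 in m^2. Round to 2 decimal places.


Compute the rotor radius:
  r = D / 2 = 143 / 2 = 71.5 m
Calculate swept area:
  A = pi * r^2 = pi * 71.5^2
  A = 16060.61 m^2

16060.61


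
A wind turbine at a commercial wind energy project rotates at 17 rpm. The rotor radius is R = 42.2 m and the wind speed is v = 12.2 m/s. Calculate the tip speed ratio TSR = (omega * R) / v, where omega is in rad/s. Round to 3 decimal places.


Convert rotational speed to rad/s:
  omega = 17 * 2 * pi / 60 = 1.7802 rad/s
Compute tip speed:
  v_tip = omega * R = 1.7802 * 42.2 = 75.126 m/s
Tip speed ratio:
  TSR = v_tip / v_wind = 75.126 / 12.2 = 6.158

6.158


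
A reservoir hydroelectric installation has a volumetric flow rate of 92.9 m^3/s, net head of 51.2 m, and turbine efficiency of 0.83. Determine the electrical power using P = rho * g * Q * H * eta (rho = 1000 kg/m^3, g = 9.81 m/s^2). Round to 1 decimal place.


Apply the hydropower formula P = rho * g * Q * H * eta
rho * g = 1000 * 9.81 = 9810.0
P = 9810.0 * 92.9 * 51.2 * 0.83
P = 38728687.1 W

38728687.1


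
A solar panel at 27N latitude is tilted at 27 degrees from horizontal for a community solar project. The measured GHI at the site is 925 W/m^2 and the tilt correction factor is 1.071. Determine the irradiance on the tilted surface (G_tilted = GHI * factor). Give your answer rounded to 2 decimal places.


Identify the given values:
  GHI = 925 W/m^2, tilt correction factor = 1.071
Apply the formula G_tilted = GHI * factor:
  G_tilted = 925 * 1.071
  G_tilted = 990.68 W/m^2

990.68


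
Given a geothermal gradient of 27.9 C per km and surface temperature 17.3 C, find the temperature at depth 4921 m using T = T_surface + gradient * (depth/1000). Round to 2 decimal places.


Convert depth to km: 4921 / 1000 = 4.921 km
Temperature increase = gradient * depth_km = 27.9 * 4.921 = 137.3 C
Temperature at depth = T_surface + delta_T = 17.3 + 137.3
T = 154.60 C

154.60


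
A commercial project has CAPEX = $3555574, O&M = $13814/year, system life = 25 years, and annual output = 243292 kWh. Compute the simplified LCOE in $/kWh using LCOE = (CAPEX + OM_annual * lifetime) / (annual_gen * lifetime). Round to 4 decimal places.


Total cost = CAPEX + OM * lifetime = 3555574 + 13814 * 25 = 3555574 + 345350 = 3900924
Total generation = annual * lifetime = 243292 * 25 = 6082300 kWh
LCOE = 3900924 / 6082300
LCOE = 0.6414 $/kWh

0.6414


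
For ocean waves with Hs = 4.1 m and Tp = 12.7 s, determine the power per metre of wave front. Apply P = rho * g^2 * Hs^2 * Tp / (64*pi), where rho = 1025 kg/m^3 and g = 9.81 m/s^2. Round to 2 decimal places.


Apply wave power formula:
  g^2 = 9.81^2 = 96.2361
  Hs^2 = 4.1^2 = 16.81
  Numerator = rho * g^2 * Hs^2 * Tp = 1025 * 96.2361 * 16.81 * 12.7 = 21058785.19
  Denominator = 64 * pi = 201.0619
  P = 21058785.19 / 201.0619 = 104737.80 W/m

104737.80


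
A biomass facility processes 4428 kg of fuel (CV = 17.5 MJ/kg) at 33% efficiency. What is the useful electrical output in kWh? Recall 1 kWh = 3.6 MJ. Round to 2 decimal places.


Total energy = mass * CV = 4428 * 17.5 = 77490.0 MJ
Useful energy = total * eta = 77490.0 * 0.33 = 25571.7 MJ
Convert to kWh: 25571.7 / 3.6
Useful energy = 7103.25 kWh

7103.25


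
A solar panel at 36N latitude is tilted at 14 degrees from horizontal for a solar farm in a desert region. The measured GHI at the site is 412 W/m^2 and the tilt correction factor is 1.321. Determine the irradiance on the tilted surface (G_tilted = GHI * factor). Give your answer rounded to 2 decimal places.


Identify the given values:
  GHI = 412 W/m^2, tilt correction factor = 1.321
Apply the formula G_tilted = GHI * factor:
  G_tilted = 412 * 1.321
  G_tilted = 544.25 W/m^2

544.25


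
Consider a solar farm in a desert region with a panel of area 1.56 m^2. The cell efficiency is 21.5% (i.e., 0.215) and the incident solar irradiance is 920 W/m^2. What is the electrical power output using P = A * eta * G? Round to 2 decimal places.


Use the solar power formula P = A * eta * G.
Given: A = 1.56 m^2, eta = 0.215, G = 920 W/m^2
P = 1.56 * 0.215 * 920
P = 308.57 W

308.57


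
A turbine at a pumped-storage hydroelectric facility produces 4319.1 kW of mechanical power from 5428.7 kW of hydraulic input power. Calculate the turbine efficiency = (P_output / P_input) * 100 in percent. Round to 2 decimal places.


Turbine efficiency = (output power / input power) * 100
eta = (4319.1 / 5428.7) * 100
eta = 79.56%

79.56


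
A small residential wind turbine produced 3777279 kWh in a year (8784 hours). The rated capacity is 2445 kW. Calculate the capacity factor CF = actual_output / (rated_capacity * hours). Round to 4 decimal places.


Capacity factor = actual output / maximum possible output
Maximum possible = rated * hours = 2445 * 8784 = 21476880 kWh
CF = 3777279 / 21476880
CF = 0.1759

0.1759


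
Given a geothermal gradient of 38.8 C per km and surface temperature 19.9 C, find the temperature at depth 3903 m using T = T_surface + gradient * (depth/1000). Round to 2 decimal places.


Convert depth to km: 3903 / 1000 = 3.903 km
Temperature increase = gradient * depth_km = 38.8 * 3.903 = 151.44 C
Temperature at depth = T_surface + delta_T = 19.9 + 151.44
T = 171.34 C

171.34


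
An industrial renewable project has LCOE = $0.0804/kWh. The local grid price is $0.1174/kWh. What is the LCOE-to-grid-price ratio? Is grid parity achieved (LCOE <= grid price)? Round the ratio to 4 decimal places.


Compare LCOE to grid price:
  LCOE = $0.0804/kWh, Grid price = $0.1174/kWh
  Ratio = LCOE / grid_price = 0.0804 / 0.1174 = 0.6848
  Grid parity achieved (ratio <= 1)? yes

0.6848


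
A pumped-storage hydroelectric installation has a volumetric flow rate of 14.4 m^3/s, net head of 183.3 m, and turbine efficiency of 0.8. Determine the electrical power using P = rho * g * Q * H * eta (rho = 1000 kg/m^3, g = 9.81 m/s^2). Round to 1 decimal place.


Apply the hydropower formula P = rho * g * Q * H * eta
rho * g = 1000 * 9.81 = 9810.0
P = 9810.0 * 14.4 * 183.3 * 0.8
P = 20714953.0 W

20714953.0


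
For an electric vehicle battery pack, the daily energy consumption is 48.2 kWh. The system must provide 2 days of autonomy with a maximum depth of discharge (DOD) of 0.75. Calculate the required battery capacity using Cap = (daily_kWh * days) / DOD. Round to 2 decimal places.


Total energy needed = daily * days = 48.2 * 2 = 96.4 kWh
Account for depth of discharge:
  Cap = total_energy / DOD = 96.4 / 0.75
  Cap = 128.53 kWh

128.53


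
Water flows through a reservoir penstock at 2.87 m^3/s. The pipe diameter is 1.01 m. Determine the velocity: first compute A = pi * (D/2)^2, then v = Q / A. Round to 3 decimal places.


Compute pipe cross-sectional area:
  A = pi * (D/2)^2 = pi * (1.01/2)^2 = 0.8012 m^2
Calculate velocity:
  v = Q / A = 2.87 / 0.8012
  v = 3.582 m/s

3.582


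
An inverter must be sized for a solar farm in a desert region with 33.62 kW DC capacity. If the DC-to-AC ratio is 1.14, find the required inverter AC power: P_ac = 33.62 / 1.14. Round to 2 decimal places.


The inverter AC capacity is determined by the DC/AC ratio.
Given: P_dc = 33.62 kW, DC/AC ratio = 1.14
P_ac = P_dc / ratio = 33.62 / 1.14
P_ac = 29.49 kW

29.49


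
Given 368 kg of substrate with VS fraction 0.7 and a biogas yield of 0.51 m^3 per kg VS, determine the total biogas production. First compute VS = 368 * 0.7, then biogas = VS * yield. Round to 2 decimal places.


Compute volatile solids:
  VS = mass * VS_fraction = 368 * 0.7 = 257.6 kg
Calculate biogas volume:
  Biogas = VS * specific_yield = 257.6 * 0.51
  Biogas = 131.38 m^3

131.38


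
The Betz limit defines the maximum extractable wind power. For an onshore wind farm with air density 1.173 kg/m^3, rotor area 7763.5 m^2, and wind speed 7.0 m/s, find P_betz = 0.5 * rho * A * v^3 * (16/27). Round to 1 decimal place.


The Betz coefficient Cp_max = 16/27 = 0.5926
v^3 = 7.0^3 = 343.0
P_betz = 0.5 * rho * A * v^3 * Cp_max
P_betz = 0.5 * 1.173 * 7763.5 * 343.0 * 0.5926
P_betz = 925498.9 W

925498.9


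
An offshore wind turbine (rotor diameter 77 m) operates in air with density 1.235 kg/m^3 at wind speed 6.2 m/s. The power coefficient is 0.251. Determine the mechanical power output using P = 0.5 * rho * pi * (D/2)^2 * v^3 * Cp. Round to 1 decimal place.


Step 1 -- Compute swept area:
  A = pi * (D/2)^2 = pi * (77/2)^2 = 4656.63 m^2
Step 2 -- Apply wind power equation:
  P = 0.5 * rho * A * v^3 * Cp
  v^3 = 6.2^3 = 238.328
  P = 0.5 * 1.235 * 4656.63 * 238.328 * 0.251
  P = 172011.3 W

172011.3


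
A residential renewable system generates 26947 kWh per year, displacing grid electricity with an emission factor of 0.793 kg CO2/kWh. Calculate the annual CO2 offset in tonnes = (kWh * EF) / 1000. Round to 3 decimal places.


CO2 offset in kg = generation * emission_factor
CO2 offset = 26947 * 0.793 = 21368.97 kg
Convert to tonnes:
  CO2 offset = 21368.97 / 1000 = 21.369 tonnes

21.369


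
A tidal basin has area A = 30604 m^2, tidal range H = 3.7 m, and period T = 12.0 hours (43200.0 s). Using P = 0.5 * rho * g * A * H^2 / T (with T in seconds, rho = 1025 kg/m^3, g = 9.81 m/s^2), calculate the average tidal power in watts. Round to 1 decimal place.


Convert period to seconds: T = 12.0 * 3600 = 43200.0 s
H^2 = 3.7^2 = 13.69
P = 0.5 * rho * g * A * H^2 / T
P = 0.5 * 1025 * 9.81 * 30604 * 13.69 / 43200.0
P = 48759.7 W

48759.7


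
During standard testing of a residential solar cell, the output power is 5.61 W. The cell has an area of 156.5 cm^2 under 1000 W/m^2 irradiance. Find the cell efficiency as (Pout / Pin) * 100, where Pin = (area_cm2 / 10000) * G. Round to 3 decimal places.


First compute the input power:
  Pin = area_cm2 / 10000 * G = 156.5 / 10000 * 1000 = 15.65 W
Then compute efficiency:
  Efficiency = (Pout / Pin) * 100 = (5.61 / 15.65) * 100
  Efficiency = 35.847%

35.847


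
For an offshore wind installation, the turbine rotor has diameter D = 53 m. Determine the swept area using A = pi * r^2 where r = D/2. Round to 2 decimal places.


Compute the rotor radius:
  r = D / 2 = 53 / 2 = 26.5 m
Calculate swept area:
  A = pi * r^2 = pi * 26.5^2
  A = 2206.18 m^2

2206.18


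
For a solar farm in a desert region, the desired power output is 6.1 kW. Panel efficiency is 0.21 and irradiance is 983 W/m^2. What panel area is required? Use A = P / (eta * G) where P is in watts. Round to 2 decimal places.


Convert target power to watts: P = 6.1 * 1000 = 6100.0 W
Compute denominator: eta * G = 0.21 * 983 = 206.43
Required area A = P / (eta * G) = 6100.0 / 206.43
A = 29.55 m^2

29.55
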